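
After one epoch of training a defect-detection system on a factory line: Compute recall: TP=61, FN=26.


Recall = TP/(TP+FN)
= 61/(61+26)
= 61/87 = 70.11%

70.11%


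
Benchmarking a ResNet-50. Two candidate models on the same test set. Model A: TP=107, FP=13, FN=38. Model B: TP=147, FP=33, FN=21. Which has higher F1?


Model A: P=107/120=0.8917, R=107/145=0.7379, F1=2PR/(P+R)=2TP/(2TP+FP+FN)=214/265=0.8075
Model B: P=147/180=0.8167, R=147/168=0.875, F1=2PR/(P+R)=2TP/(2TP+FP+FN)=294/348=0.8448
0.8075 < 0.8448 → Model B

Model B


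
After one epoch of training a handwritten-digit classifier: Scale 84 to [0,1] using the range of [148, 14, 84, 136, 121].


min=14, max=148
(84-14)/(148-14) = 70/134 = 0.5224

0.5224


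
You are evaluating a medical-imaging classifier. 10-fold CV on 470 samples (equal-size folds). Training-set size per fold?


Fold size = 470/10 = 47
Training per fold = 470 - 47 = 423

423


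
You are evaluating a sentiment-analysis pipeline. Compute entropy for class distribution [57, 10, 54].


Probabilities: [57/121, 10/121, 54/121] ≈ [0.4711, 0.0826, 0.4463]
H = -((57/121)·log₂(57/121) + (10/121)·log₂(10/121) + (54/121)·log₂(54/121))
  = 1.3283 bits

1.3283 bits


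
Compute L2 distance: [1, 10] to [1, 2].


d = √((1-1)² + (10-2)²)
  = √(0 + 64)
  = √64 = 8.0

8.0


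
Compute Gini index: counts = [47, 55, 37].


Probabilities: [47/139, 55/139, 37/139] ≈ [0.3381, 0.3957, 0.2662]
Σpᵢ² = (2209 + 3025 + 1369)/139² = 6603/19321
Gini = 1 - Σpᵢ² = 1 - 6603/19321 = 0.6582

0.6582


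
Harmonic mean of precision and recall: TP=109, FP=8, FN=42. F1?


Precision = 109/117 = 0.9316
Recall = 109/151 = 0.7219
F1 = 2·P·R/(P+R) = 2·TP/(2·TP+FP+FN) = 218/(218+8+42) = 218/268 = 0.8134

0.8134


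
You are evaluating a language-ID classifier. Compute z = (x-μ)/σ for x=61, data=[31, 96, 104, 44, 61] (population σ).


μ = 67.2, σ = 28.5335
z = (61 - 67.2)/28.5335 = -0.2173

-0.2173


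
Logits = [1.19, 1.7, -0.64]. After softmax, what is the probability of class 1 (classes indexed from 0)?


Exponentials: e^1.19=3.2871, e^1.7=5.4739, e^-0.64=0.5273
Sum = 9.2883
Softmax = [0.3539, 0.5893, 0.0568]
p[1] = 5.4739/9.2883 = 0.5893

0.5893


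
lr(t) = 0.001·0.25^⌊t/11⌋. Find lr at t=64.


n_drops = ⌊64/11⌋ = 5
lr = 0.001·0.25^5 = 0.001·0.0009765625 = 0.0000009765625

0.0000009765625


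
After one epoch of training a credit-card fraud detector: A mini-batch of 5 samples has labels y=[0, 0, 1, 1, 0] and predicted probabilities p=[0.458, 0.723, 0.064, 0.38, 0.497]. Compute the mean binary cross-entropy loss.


L[0] = -ln(1-0.458) = -ln(0.542) = 0.6125
L[1] = -ln(1-0.723) = -ln(0.277) = 1.2837
L[2] = -ln(0.064) = 2.7489
L[3] = -ln(0.38) = 0.9676
L[4] = -ln(1-0.497) = -ln(0.503) = 0.6872
mean = (0.6125 + 1.2837 + 2.7489 + 0.9676 + 0.6872)/5 = 1.26

1.26


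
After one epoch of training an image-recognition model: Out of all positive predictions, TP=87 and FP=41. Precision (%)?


Precision = TP/(TP+FP)
= 87/(87+41)
= 87/128 = 67.97%

67.97%


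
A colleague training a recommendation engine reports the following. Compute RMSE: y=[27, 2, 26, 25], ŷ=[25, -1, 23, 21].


MSE = 38/4 = 9.5
RMSE = √(38/4) = 3.0822

3.0822


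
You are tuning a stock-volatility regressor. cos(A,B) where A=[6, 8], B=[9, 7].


A·B = 6·9 + 8·7 = 110
‖A‖ = √100 = 10, ‖B‖ = √130 = 11.4018
cos = 110/(√100·√130) = 110/√13000 = 0.9648

0.9648


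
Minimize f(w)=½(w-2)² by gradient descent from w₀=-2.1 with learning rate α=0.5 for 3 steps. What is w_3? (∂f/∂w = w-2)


step 1: grad = -2.1-2 = -4.1; w = -2.1 - 0.5·(-4.1) = -0.05
step 2: grad = -0.05-2 = -2.05; w = -0.05 - 0.5·(-2.05) = 0.975
step 3: grad = 0.975-2 = -1.025; w = 0.975 - 0.5·(-1.025) = 1.4875

1.4875


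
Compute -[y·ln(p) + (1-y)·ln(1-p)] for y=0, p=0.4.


BCE = -[y·ln(p) + (1-y)·ln(1-p)]
= -0 - 1·ln(1-0.4)
= -ln(0.6) = 0.5108

0.5108


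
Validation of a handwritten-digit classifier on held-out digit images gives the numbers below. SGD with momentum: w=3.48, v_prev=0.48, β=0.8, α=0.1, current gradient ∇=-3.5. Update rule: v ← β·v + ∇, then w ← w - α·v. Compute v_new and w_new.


v_new = 0.8·0.48 - 3.5 = 0.384 - 3.5 = -3.116
w_new = 3.48 - 0.1·-3.116 = 3.48 + 0.3116 = 3.7916

v_new=-3.116, w_new=3.7916


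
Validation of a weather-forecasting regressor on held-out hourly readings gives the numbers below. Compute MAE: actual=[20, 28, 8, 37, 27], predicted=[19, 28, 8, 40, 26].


Absolute errors: |20-19|=1, |28-28|=0, |8-8|=0, |37-40|=3, |27-26|=1
Sum = 5
MAE = 5/5 = 1

1


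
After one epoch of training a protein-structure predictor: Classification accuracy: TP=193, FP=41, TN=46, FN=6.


Accuracy = (TP+TN)/(TP+TN+FP+FN)
= (193+46)/(286)
= 239/286 = 83.57%

83.57%


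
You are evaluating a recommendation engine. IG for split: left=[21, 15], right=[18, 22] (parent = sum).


Parent = [39, 37], H_parent = 0.9995
H_left = 0.9799 (n=36), H_right = 0.9928 (n=40)
H_children = (36/76)·0.9799 + (40/76)·0.9928 = 0.9867
IG = 0.9995 - 0.9867 = 0.0128

0.0128


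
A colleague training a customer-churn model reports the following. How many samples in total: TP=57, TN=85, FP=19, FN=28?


Total = TP + TN + FP + FN
= 57 + 85 + 19 + 28
= 189
(Predicted positive: 76, predicted negative: 113)

189


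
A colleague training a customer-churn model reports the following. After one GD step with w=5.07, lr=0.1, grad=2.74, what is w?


w_new = w - α·∇
= 5.07 - 0.1·2.74
= 5.07 - 0.274
= 4.796

4.796


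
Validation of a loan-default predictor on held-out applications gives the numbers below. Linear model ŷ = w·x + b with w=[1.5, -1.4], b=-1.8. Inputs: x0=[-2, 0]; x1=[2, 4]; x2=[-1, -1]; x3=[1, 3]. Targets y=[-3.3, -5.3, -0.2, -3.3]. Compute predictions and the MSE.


ŷ0 = (1.5)·(-2) + (-1.4)·(0) - 1.8 = -4.8
ŷ1 = (1.5)·(2) + (-1.4)·(4) - 1.8 = -4.4
ŷ2 = (1.5)·(-1) + (-1.4)·(-1) - 1.8 = -1.9
ŷ3 = (1.5)·(1) + (-1.4)·(3) - 1.8 = -4.5
errors² = [2.25, 0.81, 2.89, 1.44]
MSE = 7.3900/4 = 1.8475

1.8475


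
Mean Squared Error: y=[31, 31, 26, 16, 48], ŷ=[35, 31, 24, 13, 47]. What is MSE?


Squared errors: (31-35)²=16, (31-31)²=0, (26-24)²=4, (16-13)²=9, (48-47)²=1
Sum = 30
MSE = 30/5 = 6

6


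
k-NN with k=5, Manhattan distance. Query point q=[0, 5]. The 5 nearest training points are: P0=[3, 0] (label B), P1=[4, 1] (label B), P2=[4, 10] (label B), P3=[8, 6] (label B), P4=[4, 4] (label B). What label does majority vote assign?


d(q,P0) = 8  (label B)
d(q,P1) = 8  (label B)
d(q,P2) = 9  (label B)
d(q,P3) = 9  (label B)
d(q,P4) = 5  (label B)
Votes: A=0, B=5
Majority → B

B


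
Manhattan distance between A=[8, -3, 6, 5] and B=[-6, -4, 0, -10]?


d = |8+ 6| + |-3+ 4| + |6-0| + |5+ 10|
  = 14 + 1 + 6 + 15
  = 36

36


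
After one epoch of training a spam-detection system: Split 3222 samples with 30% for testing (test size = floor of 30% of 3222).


Test = ⌊3222·30/100⌋ = 966
Train = 3222 - 966 = 2256

Train: 2256, Test: 966


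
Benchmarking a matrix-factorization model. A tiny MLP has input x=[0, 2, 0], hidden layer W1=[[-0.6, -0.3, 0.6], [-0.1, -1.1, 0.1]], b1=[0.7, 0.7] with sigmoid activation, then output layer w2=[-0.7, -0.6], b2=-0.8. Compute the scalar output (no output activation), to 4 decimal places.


z1[0] = (-0.6)·(0) + (-0.3)·(2) + (0.6)·(0) + 0.7 = 0.1
z1[1] = (-0.1)·(0) + (-1.1)·(2) + (0.1)·(0) + 0.7 = -1.5
h = sigmoid(z1) = [0.525, 0.1824]
output = (-0.7)·(0.525) + (-0.6)·(0.1824) - 0.8 = -1.2769

-1.2769


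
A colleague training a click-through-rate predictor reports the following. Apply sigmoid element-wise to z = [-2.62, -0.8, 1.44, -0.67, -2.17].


σ(-2.62) = 1/(1+e^2.62) = 0.0679
σ(-0.8) = 1/(1+e^0.8) = 0.31
σ(1.44) = 1/(1+e^-1.44) = 0.8085
σ(-0.67) = 1/(1+e^0.67) = 0.3385
σ(-2.17) = 1/(1+e^2.17) = 0.1025
result = [0.0679, 0.31, 0.8085, 0.3385, 0.1025]

[0.0679, 0.31, 0.8085, 0.3385, 0.1025]


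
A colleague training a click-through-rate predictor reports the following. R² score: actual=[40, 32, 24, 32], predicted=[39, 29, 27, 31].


ȳ = 32
SS_res = Σ(y-ŷ)² = 20
SS_tot = Σ(y-ȳ)² = 128
R² = 1 - SS_res/SS_tot = 1 - 0.1562 = 0.8438

0.8438


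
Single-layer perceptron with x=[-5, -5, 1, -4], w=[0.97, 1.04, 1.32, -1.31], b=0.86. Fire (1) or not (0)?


z = (-5)·(0.97) + (-5)·(1.04) + (1)·(1.32) + (-4)·(-1.31) + 0.86
  = -2.63
step(z) = 0 (z<0)

0


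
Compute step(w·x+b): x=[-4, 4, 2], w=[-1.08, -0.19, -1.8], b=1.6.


z = (-4)·(-1.08) + (4)·(-0.19) + (2)·(-1.8) + 1.6
  = 1.56
step(z) = 1 (z≥0)

1


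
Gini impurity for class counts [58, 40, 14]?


Probabilities: [58/112, 40/112, 14/112] ≈ [0.5179, 0.3571, 0.125]
Σpᵢ² = (3364 + 1600 + 196)/112² = 5160/12544
Gini = 1 - Σpᵢ² = 1 - 5160/12544 = 0.5886

0.5886


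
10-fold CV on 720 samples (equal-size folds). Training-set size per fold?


Fold size = 720/10 = 72
Training per fold = 720 - 72 = 648

648


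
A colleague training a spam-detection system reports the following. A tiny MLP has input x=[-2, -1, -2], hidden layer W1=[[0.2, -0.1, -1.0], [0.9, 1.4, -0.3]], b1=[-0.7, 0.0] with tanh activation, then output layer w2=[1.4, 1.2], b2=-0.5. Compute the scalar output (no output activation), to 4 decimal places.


z1[0] = (0.2)·(-2) + (-0.1)·(-1) + (-1.0)·(-2) - 0.7 = 1.0
z1[1] = (0.9)·(-2) + (1.4)·(-1) + (-0.3)·(-2) + 0.0 = -2.6
h = tanh(z1) = [0.7616, -0.989]
output = (1.4)·(0.7616) + (1.2)·(-0.989) - 0.5 = -0.6206

-0.6206


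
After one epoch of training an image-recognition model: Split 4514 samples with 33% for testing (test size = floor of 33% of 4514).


Test = ⌊4514·33/100⌋ = 1489
Train = 4514 - 1489 = 3025

Train: 3025, Test: 1489


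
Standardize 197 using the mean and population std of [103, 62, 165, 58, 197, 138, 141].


μ = 123.4286, σ = 48.0085
z = (197 - 123.4286)/48.0085 = 1.5325

1.5325


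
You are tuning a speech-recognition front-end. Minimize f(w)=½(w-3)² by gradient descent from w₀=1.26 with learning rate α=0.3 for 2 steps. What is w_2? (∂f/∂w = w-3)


step 1: grad = 1.26-3 = -1.74; w = 1.26 - 0.3·(-1.74) = 1.782
step 2: grad = 1.782-3 = -1.218; w = 1.782 - 0.3·(-1.218) = 2.1474

2.1474


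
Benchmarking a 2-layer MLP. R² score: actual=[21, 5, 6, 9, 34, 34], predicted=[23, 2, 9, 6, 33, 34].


ȳ = 18.1667
SS_res = Σ(y-ŷ)² = 32
SS_tot = Σ(y-ȳ)² = 914.83
R² = 1 - SS_res/SS_tot = 1 - 0.035 = 0.965

0.965


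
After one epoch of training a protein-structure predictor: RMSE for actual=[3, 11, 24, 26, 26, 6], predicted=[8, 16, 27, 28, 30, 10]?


MSE = 95/6 = 15.8333
RMSE = √(95/6) = 3.9791

3.9791


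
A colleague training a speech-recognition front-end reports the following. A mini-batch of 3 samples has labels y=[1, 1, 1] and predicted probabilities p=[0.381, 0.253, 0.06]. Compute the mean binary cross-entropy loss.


L[0] = -ln(0.381) = 0.965
L[1] = -ln(0.253) = 1.3744
L[2] = -ln(0.06) = 2.8134
mean = (0.965 + 1.3744 + 2.8134)/3 = 1.7176

1.7176


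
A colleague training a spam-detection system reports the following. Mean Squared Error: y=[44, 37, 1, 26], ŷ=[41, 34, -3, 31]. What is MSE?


Squared errors: (44-41)²=9, (37-34)²=9, (1+ 3)²=16, (26-31)²=25
Sum = 59
MSE = 59/4 = 59/4

59/4


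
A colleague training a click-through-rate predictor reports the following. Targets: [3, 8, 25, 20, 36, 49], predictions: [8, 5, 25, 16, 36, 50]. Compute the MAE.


Absolute errors: |3-8|=5, |8-5|=3, |25-25|=0, |20-16|=4, |36-36|=0, |49-50|=1
Sum = 13
MAE = 13/6 = 13/6

13/6


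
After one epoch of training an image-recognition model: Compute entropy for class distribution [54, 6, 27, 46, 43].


Probabilities: [54/176, 6/176, 27/176, 46/176, 43/176] ≈ [0.3068, 0.0341, 0.1534, 0.2614, 0.2443]
H = -((54/176)·log₂(54/176) + (6/176)·log₂(6/176) + (27/176)·log₂(27/176) + (46/176)·log₂(46/176) + (43/176)·log₂(43/176))
  = 2.1068 bits

2.1068 bits


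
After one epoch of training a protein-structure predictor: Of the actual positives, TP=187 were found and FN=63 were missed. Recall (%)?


Recall = TP/(TP+FN)
= 187/(187+63)
= 187/250 = 74.8%

74.8%


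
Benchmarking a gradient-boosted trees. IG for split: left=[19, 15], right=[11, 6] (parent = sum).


Parent = [30, 21], H_parent = 0.9774
H_left = 0.99 (n=34), H_right = 0.9367 (n=17)
H_children = (34/51)·0.99 + (17/51)·0.9367 = 0.9722
IG = 0.9774 - 0.9722 = 0.0052

0.0052


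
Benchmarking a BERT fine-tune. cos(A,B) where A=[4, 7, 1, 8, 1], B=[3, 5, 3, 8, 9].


A·B = 4·3 + 7·5 + 1·3 + 8·8 + 1·9 = 123
‖A‖ = √131 = 11.4455, ‖B‖ = √188 = 13.7113
cos = 123/(√131·√188) = 123/√24628 = 0.7838

0.7838


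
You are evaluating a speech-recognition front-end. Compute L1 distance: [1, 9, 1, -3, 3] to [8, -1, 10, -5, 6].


d = |1-8| + |9+ 1| + |1-10| + |-3+ 5| + |3-6|
  = 7 + 10 + 9 + 2 + 3
  = 31

31


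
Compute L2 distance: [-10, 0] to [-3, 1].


d = √((-10+ 3)² + (0-1)²)
  = √(49 + 1)
  = √50 = 7.0711

7.0711


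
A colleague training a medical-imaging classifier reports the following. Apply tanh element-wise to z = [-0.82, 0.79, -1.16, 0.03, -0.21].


tanh(-0.82) = -0.6751
tanh(0.79) = 0.6584
tanh(-1.16) = -0.821
tanh(0.03) = 0.03
tanh(-0.21) = -0.207
result = [-0.6751, 0.6584, -0.821, 0.03, -0.207]

[-0.6751, 0.6584, -0.821, 0.03, -0.207]


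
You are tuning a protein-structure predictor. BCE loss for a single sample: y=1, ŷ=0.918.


BCE = -[y·ln(p) + (1-y)·ln(1-p)]
= -1·ln(0.918) - 0
= -ln(0.918) = 0.0856

0.0856


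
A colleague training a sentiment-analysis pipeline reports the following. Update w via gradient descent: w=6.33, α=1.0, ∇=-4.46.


w_new = w - α·∇
= 6.33 - 1.0·-4.46
= 6.33 + 4.46
= 10.79

10.79


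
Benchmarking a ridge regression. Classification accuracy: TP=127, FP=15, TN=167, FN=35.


Accuracy = (TP+TN)/(TP+TN+FP+FN)
= (127+167)/(344)
= 294/344 = 85.47%

85.47%


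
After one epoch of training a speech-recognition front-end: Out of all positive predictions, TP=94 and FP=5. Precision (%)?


Precision = TP/(TP+FP)
= 94/(94+5)
= 94/99 = 94.95%

94.95%


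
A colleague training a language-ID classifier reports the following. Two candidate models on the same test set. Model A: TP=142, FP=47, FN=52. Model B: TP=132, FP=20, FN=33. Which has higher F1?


Model A: P=142/189=0.7513, R=142/194=0.732, F1=2PR/(P+R)=2TP/(2TP+FP+FN)=284/383=0.7415
Model B: P=132/152=0.8684, R=132/165=0.8, F1=2PR/(P+R)=2TP/(2TP+FP+FN)=264/317=0.8328
0.7415 < 0.8328 → Model B

Model B


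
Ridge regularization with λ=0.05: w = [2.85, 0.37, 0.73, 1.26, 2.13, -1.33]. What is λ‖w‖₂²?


‖w‖₂² = (2.85)² + (0.37)² + (0.73)² + (1.26)² + (2.13)² + (-1.33)²
     = 8.1225 + 0.1369 + 0.5329 + 1.5876 + 4.5369 + 1.7689
     = 16.6857
λ·‖w‖₂² = 0.05·16.6857 = 0.834285

0.834285


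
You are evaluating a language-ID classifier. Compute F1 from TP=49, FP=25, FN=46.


Precision = 49/74 = 0.6622
Recall = 49/95 = 0.5158
F1 = 2·P·R/(P+R) = 2·TP/(2·TP+FP+FN) = 98/(98+25+46) = 98/169 = 0.5799

0.5799


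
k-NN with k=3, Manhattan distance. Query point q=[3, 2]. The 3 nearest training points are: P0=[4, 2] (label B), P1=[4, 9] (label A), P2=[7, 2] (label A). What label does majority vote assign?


d(q,P0) = 1  (label B)
d(q,P1) = 8  (label A)
d(q,P2) = 4  (label A)
Votes: A=2, B=1
Majority → A

A


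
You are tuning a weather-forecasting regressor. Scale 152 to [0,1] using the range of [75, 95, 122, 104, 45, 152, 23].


min=23, max=152
(152-23)/(152-23) = 129/129 = 1.0

1.0


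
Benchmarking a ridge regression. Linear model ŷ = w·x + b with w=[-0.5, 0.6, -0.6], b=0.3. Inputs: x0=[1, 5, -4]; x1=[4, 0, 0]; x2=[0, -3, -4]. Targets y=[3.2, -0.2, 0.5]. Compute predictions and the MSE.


ŷ0 = (-0.5)·(1) + (0.6)·(5) + (-0.6)·(-4) + 0.3 = 5.2
ŷ1 = (-0.5)·(4) + (0.6)·(0) + (-0.6)·(0) + 0.3 = -1.7
ŷ2 = (-0.5)·(0) + (0.6)·(-3) + (-0.6)·(-4) + 0.3 = 0.9
errors² = [4.0, 2.25, 0.16]
MSE = 6.4100/3 = 2.1367

2.1367


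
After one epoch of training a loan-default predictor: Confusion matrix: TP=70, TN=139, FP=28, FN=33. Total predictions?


Total = TP + TN + FP + FN
= 70 + 139 + 28 + 33
= 270
(Predicted positive: 98, predicted negative: 172)

270


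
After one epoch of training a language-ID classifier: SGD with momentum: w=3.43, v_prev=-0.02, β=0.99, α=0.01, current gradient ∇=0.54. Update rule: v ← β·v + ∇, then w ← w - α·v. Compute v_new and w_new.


v_new = 0.99·-0.02 + 0.54 = -0.0198 + 0.54 = 0.5202
w_new = 3.43 - 0.01·0.5202 = 3.43 - 0.005202 = 3.424798

v_new=0.5202, w_new=3.424798


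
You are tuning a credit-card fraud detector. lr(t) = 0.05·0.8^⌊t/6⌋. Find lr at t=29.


n_drops = ⌊29/6⌋ = 4
lr = 0.05·0.8^4 = 0.05·0.4096 = 0.02048

0.02048


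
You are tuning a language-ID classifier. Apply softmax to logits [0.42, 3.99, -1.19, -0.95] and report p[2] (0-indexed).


Exponentials: e^0.42=1.522, e^3.99=54.0549, e^-1.19=0.3042, e^-0.95=0.3867
Sum = 56.2678
Softmax = [0.027, 0.9607, 0.0054, 0.0069]
p[2] = 0.3042/56.2678 = 0.0054

0.0054


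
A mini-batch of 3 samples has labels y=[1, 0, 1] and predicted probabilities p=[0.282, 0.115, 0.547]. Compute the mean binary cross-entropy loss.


L[0] = -ln(0.282) = 1.2658
L[1] = -ln(1-0.115) = -ln(0.885) = 0.1222
L[2] = -ln(0.547) = 0.6033
mean = (1.2658 + 0.1222 + 0.6033)/3 = 0.6638

0.6638


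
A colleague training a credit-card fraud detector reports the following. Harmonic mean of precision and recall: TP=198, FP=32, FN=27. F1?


Precision = 198/230 = 0.8609
Recall = 198/225 = 0.88
F1 = 2·P·R/(P+R) = 2·TP/(2·TP+FP+FN) = 396/(396+32+27) = 396/455 = 0.8703

0.8703


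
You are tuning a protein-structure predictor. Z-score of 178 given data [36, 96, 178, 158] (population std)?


μ = 117, σ = 55.6866
z = (178 - 117)/55.6866 = 1.0954

1.0954


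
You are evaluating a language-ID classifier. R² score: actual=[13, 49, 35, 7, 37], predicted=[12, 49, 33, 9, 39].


ȳ = 28.2
SS_res = Σ(y-ŷ)² = 13
SS_tot = Σ(y-ȳ)² = 1236.8
R² = 1 - SS_res/SS_tot = 1 - 0.0105 = 0.9895

0.9895


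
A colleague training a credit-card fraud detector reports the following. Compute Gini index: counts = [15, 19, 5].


Probabilities: [15/39, 19/39, 5/39] ≈ [0.3846, 0.4872, 0.1282]
Σpᵢ² = (225 + 361 + 25)/39² = 611/1521
Gini = 1 - Σpᵢ² = 1 - 611/1521 = 0.5983

0.5983


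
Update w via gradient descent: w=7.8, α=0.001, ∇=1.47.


w_new = w - α·∇
= 7.8 - 0.001·1.47
= 7.8 - 0.00147
= 7.79853

7.79853


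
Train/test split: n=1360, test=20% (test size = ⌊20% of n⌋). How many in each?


Test = ⌊1360·20/100⌋ = 272
Train = 1360 - 272 = 1088

Train: 1088, Test: 272


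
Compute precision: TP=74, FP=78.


Precision = TP/(TP+FP)
= 74/(74+78)
= 74/152 = 48.68%

48.68%


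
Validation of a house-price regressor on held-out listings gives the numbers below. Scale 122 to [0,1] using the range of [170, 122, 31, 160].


min=31, max=170
(122-31)/(170-31) = 91/139 = 0.6547

0.6547


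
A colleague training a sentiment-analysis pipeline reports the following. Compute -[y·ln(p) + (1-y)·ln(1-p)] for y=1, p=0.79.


BCE = -[y·ln(p) + (1-y)·ln(1-p)]
= -1·ln(0.79) - 0
= -ln(0.79) = 0.2357

0.2357


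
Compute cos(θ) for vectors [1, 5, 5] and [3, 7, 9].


A·B = 1·3 + 5·7 + 5·9 = 83
‖A‖ = √51 = 7.1414, ‖B‖ = √139 = 11.7898
cos = 83/(√51·√139) = 83/√7089 = 0.9858

0.9858


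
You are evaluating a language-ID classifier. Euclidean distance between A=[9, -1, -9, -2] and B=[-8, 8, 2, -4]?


d = √((9+ 8)² + (-1-8)² + (-9-2)² + (-2+ 4)²)
  = √(289 + 81 + 121 + 4)
  = √495 = 22.2486

22.2486


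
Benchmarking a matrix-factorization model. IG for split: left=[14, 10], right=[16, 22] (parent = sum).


Parent = [30, 32], H_parent = 0.9992
H_left = 0.9799 (n=24), H_right = 0.9819 (n=38)
H_children = (24/62)·0.9799 + (38/62)·0.9819 = 0.9811
IG = 0.9992 - 0.9811 = 0.0181

0.0181


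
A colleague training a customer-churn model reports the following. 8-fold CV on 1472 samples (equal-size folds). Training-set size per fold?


Fold size = 1472/8 = 184
Training per fold = 1472 - 184 = 1288

1288


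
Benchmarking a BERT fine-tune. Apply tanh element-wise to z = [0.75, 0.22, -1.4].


tanh(0.75) = 0.6351
tanh(0.22) = 0.2165
tanh(-1.4) = -0.8854
result = [0.6351, 0.2165, -0.8854]

[0.6351, 0.2165, -0.8854]


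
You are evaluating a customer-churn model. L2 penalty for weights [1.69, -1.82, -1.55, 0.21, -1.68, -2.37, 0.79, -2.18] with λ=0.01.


‖w‖₂² = (1.69)² + (-1.82)² + (-1.55)² + (0.21)² + (-1.68)² + (-2.37)² + (0.79)² + (-2.18)²
     = 2.8561 + 3.3124 + 2.4025 + 0.0441 + 2.8224 + 5.6169 + 0.6241 + 4.7524
     = 22.4309
λ·‖w‖₂² = 0.01·22.4309 = 0.224309

0.224309


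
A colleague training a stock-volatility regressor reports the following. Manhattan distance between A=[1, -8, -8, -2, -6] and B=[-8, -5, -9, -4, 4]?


d = |1+ 8| + |-8+ 5| + |-8+ 9| + |-2+ 4| + |-6-4|
  = 9 + 3 + 1 + 2 + 10
  = 25

25


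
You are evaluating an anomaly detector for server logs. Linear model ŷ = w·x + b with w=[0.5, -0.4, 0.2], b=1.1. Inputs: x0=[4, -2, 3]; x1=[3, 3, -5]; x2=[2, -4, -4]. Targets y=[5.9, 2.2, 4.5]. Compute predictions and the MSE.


ŷ0 = (0.5)·(4) + (-0.4)·(-2) + (0.2)·(3) + 1.1 = 4.5
ŷ1 = (0.5)·(3) + (-0.4)·(3) + (0.2)·(-5) + 1.1 = 0.4
ŷ2 = (0.5)·(2) + (-0.4)·(-4) + (0.2)·(-4) + 1.1 = 2.9
errors² = [1.96, 3.24, 2.56]
MSE = 7.7600/3 = 2.5867

2.5867


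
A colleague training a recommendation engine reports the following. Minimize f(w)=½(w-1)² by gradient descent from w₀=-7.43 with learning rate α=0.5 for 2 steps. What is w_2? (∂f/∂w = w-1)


step 1: grad = -7.43-1 = -8.43; w = -7.43 - 0.5·(-8.43) = -3.215
step 2: grad = -3.215-1 = -4.215; w = -3.215 - 0.5·(-4.215) = -1.1075

-1.1075


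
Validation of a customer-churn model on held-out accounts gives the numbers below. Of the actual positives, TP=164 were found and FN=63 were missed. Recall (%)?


Recall = TP/(TP+FN)
= 164/(164+63)
= 164/227 = 72.25%

72.25%


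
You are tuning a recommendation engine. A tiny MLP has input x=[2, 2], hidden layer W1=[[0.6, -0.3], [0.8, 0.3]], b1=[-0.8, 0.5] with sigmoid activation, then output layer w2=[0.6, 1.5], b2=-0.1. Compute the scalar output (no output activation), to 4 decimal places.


z1[0] = (0.6)·(2) + (-0.3)·(2) - 0.8 = -0.2
z1[1] = (0.8)·(2) + (0.3)·(2) + 0.5 = 2.7
h = sigmoid(z1) = [0.4502, 0.937]
output = (0.6)·(0.4502) + (1.5)·(0.937) - 0.1 = 1.5756

1.5756


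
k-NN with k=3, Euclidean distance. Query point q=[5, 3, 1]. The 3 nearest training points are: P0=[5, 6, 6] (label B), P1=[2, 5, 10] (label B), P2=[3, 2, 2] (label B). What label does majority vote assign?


d(q,P0) = 5.831  (label B)
d(q,P1) = 9.6954  (label B)
d(q,P2) = 2.4495  (label B)
Votes: A=0, B=3
Majority → B

B


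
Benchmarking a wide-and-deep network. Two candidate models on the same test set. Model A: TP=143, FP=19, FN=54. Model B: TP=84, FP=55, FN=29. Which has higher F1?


Model A: P=143/162=0.8827, R=143/197=0.7259, F1=2PR/(P+R)=2TP/(2TP+FP+FN)=286/359=0.7967
Model B: P=84/139=0.6043, R=84/113=0.7434, F1=2PR/(P+R)=2TP/(2TP+FP+FN)=168/252=0.6667
0.7967 > 0.6667 → Model A

Model A


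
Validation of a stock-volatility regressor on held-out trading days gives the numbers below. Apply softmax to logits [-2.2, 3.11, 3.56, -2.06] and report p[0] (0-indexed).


Exponentials: e^-2.2=0.1108, e^3.11=22.421, e^3.56=35.1632, e^-2.06=0.1275
Sum = 57.8225
Softmax = [0.0019, 0.3878, 0.6081, 0.0022]
p[0] = 0.1108/57.8225 = 0.0019

0.0019


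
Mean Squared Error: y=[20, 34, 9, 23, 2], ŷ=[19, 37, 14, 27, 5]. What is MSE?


Squared errors: (20-19)²=1, (34-37)²=9, (9-14)²=25, (23-27)²=16, (2-5)²=9
Sum = 60
MSE = 60/5 = 12

12


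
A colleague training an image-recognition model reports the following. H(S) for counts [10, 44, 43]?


Probabilities: [10/97, 44/97, 43/97] ≈ [0.1031, 0.4536, 0.4433]
H = -((10/97)·log₂(10/97) + (44/97)·log₂(44/97) + (43/97)·log₂(43/97))
  = 1.3755 bits

1.3755 bits


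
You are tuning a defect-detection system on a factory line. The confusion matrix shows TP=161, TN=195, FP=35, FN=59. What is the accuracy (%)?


Accuracy = (TP+TN)/(TP+TN+FP+FN)
= (161+195)/(450)
= 356/450 = 79.11%

79.11%


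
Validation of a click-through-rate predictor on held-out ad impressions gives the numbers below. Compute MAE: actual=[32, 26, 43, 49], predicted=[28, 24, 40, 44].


Absolute errors: |32-28|=4, |26-24|=2, |43-40|=3, |49-44|=5
Sum = 14
MAE = 14/4 = 7/2

7/2


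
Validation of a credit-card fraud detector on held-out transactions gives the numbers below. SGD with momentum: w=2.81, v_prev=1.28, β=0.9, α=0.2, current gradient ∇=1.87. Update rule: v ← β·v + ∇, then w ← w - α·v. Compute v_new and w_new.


v_new = 0.9·1.28 + 1.87 = 1.152 + 1.87 = 3.022
w_new = 2.81 - 0.2·3.022 = 2.81 - 0.6044 = 2.2056

v_new=3.022, w_new=2.2056


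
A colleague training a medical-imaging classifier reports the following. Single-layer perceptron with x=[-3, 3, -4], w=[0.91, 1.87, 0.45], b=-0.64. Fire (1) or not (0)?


z = (-3)·(0.91) + (3)·(1.87) + (-4)·(0.45) - 0.64
  = 0.44
step(z) = 1 (z≥0)

1


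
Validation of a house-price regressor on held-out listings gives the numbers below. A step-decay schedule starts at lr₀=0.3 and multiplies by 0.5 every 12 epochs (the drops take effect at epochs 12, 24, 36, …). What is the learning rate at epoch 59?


n_drops = ⌊59/12⌋ = 4
lr = 0.3·0.5^4 = 0.3·0.0625 = 0.01875

0.01875


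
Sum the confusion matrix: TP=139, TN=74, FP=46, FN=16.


Total = TP + TN + FP + FN
= 139 + 74 + 46 + 16
= 275
(Predicted positive: 185, predicted negative: 90)

275


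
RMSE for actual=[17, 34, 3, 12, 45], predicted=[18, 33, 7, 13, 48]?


MSE = 28/5 = 5.6
RMSE = √(28/5) = 2.3664

2.3664


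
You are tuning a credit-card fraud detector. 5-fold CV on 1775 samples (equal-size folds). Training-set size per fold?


Fold size = 1775/5 = 355
Training per fold = 1775 - 355 = 1420

1420


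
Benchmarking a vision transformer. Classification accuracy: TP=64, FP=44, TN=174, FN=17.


Accuracy = (TP+TN)/(TP+TN+FP+FN)
= (64+174)/(299)
= 238/299 = 79.6%

79.6%


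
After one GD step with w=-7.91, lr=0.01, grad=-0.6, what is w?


w_new = w - α·∇
= -7.91 - 0.01·-0.6
= -7.91 + 0.006
= -7.904

-7.904


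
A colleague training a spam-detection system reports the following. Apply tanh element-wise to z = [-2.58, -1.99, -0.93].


tanh(-2.58) = -0.9886
tanh(-1.99) = -0.9633
tanh(-0.93) = -0.7306
result = [-0.9886, -0.9633, -0.7306]

[-0.9886, -0.9633, -0.7306]


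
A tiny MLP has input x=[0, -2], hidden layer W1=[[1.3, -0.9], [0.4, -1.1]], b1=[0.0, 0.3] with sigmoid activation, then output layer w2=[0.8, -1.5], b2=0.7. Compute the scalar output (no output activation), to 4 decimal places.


z1[0] = (1.3)·(0) + (-0.9)·(-2) + 0.0 = 1.8
z1[1] = (0.4)·(0) + (-1.1)·(-2) + 0.3 = 2.5
h = sigmoid(z1) = [0.8581, 0.9241]
output = (0.8)·(0.8581) + (-1.5)·(0.9241) + 0.7 = 0.0003

0.0003


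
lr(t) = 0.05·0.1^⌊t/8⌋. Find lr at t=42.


n_drops = ⌊42/8⌋ = 5
lr = 0.05·0.1^5 = 0.05·0.00001 = 0.0000005

0.0000005


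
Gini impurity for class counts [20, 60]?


Probabilities: [20/80, 60/80] ≈ [0.25, 0.75]
Σpᵢ² = (400 + 3600)/80² = 4000/6400
Gini = 1 - Σpᵢ² = 1 - 4000/6400 = 0.375

0.375


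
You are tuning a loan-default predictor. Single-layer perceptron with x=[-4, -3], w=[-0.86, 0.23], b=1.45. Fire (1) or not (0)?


z = (-4)·(-0.86) + (-3)·(0.23) + 1.45
  = 4.2
step(z) = 1 (z≥0)

1


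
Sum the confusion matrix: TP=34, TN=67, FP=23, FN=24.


Total = TP + TN + FP + FN
= 34 + 67 + 23 + 24
= 148
(Predicted positive: 57, predicted negative: 91)

148


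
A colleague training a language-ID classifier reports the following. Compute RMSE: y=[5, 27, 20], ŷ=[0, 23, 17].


MSE = 50/3 = 16.6667
RMSE = √(50/3) = 4.0825

4.0825


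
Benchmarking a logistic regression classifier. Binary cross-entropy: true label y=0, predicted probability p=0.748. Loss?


BCE = -[y·ln(p) + (1-y)·ln(1-p)]
= -0 - 1·ln(1-0.748)
= -ln(0.252) = 1.3783

1.3783


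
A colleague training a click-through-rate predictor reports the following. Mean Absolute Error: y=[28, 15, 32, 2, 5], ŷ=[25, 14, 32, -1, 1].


Absolute errors: |28-25|=3, |15-14|=1, |32-32|=0, |2+ 1|=3, |5-1|=4
Sum = 11
MAE = 11/5 = 11/5

11/5


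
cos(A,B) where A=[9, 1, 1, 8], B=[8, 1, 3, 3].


A·B = 9·8 + 1·1 + 1·3 + 8·3 = 100
‖A‖ = √147 = 12.1244, ‖B‖ = √83 = 9.1104
cos = 100/(√147·√83) = 100/√12201 = 0.9053

0.9053


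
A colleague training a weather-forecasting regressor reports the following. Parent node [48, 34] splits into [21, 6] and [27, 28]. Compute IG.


Parent = [48, 34], H_parent = 0.9789
H_left = 0.7642 (n=27), H_right = 0.9998 (n=55)
H_children = (27/82)·0.7642 + (55/82)·0.9998 = 0.9222
IG = 0.9789 - 0.9222 = 0.0567

0.0567


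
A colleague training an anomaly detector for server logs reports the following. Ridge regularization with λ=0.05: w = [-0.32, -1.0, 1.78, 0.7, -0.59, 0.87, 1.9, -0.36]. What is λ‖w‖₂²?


‖w‖₂² = (-0.32)² + (-1.0)² + (1.78)² + (0.7)² + (-0.59)² + (0.87)² + (1.9)² + (-0.36)²
     = 0.1024 + 1 + 3.1684 + 0.49 + 0.3481 + 0.7569 + 3.61 + 0.1296
     = 9.6054
λ·‖w‖₂² = 0.05·9.6054 = 0.48027

0.48027


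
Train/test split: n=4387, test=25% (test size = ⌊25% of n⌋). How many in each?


Test = ⌊4387·25/100⌋ = 1096
Train = 4387 - 1096 = 3291

Train: 3291, Test: 1096


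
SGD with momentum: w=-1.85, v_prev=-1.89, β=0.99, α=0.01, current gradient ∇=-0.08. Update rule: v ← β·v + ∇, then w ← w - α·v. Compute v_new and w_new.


v_new = 0.99·-1.89 - 0.08 = -1.8711 - 0.08 = -1.9511
w_new = -1.85 - 0.01·-1.9511 = -1.85 + 0.019511 = -1.830489

v_new=-1.9511, w_new=-1.830489


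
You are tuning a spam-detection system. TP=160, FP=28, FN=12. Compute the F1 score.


Precision = 160/188 = 0.8511
Recall = 160/172 = 0.9302
F1 = 2·P·R/(P+R) = 2·TP/(2·TP+FP+FN) = 320/(320+28+12) = 320/360 = 0.8889

0.8889


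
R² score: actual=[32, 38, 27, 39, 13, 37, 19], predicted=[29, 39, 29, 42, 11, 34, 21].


ȳ = 29.2857
SS_res = Σ(y-ŷ)² = 40
SS_tot = Σ(y-ȳ)² = 613.43
R² = 1 - SS_res/SS_tot = 1 - 0.0652 = 0.9348

0.9348


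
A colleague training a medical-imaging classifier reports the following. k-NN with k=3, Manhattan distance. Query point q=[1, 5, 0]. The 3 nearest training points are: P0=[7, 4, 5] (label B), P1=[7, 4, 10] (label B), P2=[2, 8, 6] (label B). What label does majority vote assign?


d(q,P0) = 12  (label B)
d(q,P1) = 17  (label B)
d(q,P2) = 10  (label B)
Votes: A=0, B=3
Majority → B

B


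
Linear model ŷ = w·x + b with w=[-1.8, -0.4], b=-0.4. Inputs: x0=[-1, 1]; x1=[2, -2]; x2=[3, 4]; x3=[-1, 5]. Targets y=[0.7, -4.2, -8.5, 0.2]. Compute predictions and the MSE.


ŷ0 = (-1.8)·(-1) + (-0.4)·(1) - 0.4 = 1.0
ŷ1 = (-1.8)·(2) + (-0.4)·(-2) - 0.4 = -3.2
ŷ2 = (-1.8)·(3) + (-0.4)·(4) - 0.4 = -7.4
ŷ3 = (-1.8)·(-1) + (-0.4)·(5) - 0.4 = -0.6
errors² = [0.09, 1.0, 1.21, 0.64]
MSE = 2.9400/4 = 0.735

0.735


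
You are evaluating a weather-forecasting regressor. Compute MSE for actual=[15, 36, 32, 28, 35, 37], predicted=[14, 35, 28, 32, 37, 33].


Squared errors: (15-14)²=1, (36-35)²=1, (32-28)²=16, (28-32)²=16, (35-37)²=4, (37-33)²=16
Sum = 54
MSE = 54/6 = 9

9


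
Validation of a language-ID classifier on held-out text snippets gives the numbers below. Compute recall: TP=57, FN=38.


Recall = TP/(TP+FN)
= 57/(57+38)
= 57/95 = 60.0%

60.0%


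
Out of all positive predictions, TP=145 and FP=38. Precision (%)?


Precision = TP/(TP+FP)
= 145/(145+38)
= 145/183 = 79.23%

79.23%


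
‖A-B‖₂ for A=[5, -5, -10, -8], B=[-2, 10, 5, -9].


d = √((5+ 2)² + (-5-10)² + (-10-5)² + (-8+ 9)²)
  = √(49 + 225 + 225 + 1)
  = √500 = 22.3607

22.3607


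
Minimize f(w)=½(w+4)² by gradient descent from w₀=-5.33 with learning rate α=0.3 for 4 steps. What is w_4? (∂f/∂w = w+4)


step 1: grad = -5.33+4 = -1.33; w = -5.33 - 0.3·(-1.33) = -4.931
step 2: grad = -4.931+4 = -0.931; w = -4.931 - 0.3·(-0.931) = -4.6517
step 3: grad = -4.6517+4 = -0.6517; w = -4.6517 - 0.3·(-0.6517) = -4.45619
step 4: grad = -4.45619+4 = -0.45619; w = -4.45619 - 0.3·(-0.45619) = -4.319333

-4.319333


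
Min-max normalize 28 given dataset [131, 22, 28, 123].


min=22, max=131
(28-22)/(131-22) = 6/109 = 0.055

0.055


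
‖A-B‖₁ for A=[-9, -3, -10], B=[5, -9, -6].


d = |-9-5| + |-3+ 9| + |-10+ 6|
  = 14 + 6 + 4
  = 24

24


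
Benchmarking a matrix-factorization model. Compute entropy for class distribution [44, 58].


Probabilities: [44/102, 58/102] ≈ [0.4314, 0.5686]
H = -((44/102)·log₂(44/102) + (58/102)·log₂(58/102))
  = 0.9864 bits

0.9864 bits


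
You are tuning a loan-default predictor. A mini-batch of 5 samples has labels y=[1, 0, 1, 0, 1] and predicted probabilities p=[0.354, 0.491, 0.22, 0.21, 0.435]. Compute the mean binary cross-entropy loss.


L[0] = -ln(0.354) = 1.0385
L[1] = -ln(1-0.491) = -ln(0.509) = 0.6753
L[2] = -ln(0.22) = 1.5141
L[3] = -ln(1-0.21) = -ln(0.79) = 0.2357
L[4] = -ln(0.435) = 0.8324
mean = (1.0385 + 0.6753 + 1.5141 + 0.2357 + 0.8324)/5 = 0.8592

0.8592


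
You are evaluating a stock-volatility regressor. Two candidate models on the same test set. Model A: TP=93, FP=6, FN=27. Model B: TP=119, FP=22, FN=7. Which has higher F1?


Model A: P=93/99=0.9394, R=93/120=0.775, F1=2PR/(P+R)=2TP/(2TP+FP+FN)=186/219=0.8493
Model B: P=119/141=0.844, R=119/126=0.9444, F1=2PR/(P+R)=2TP/(2TP+FP+FN)=238/267=0.8914
0.8493 < 0.8914 → Model B

Model B


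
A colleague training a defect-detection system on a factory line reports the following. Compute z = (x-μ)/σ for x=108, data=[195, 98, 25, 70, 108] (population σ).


μ = 99.2, σ = 55.8835
z = (108 - 99.2)/55.8835 = 0.1575

0.1575


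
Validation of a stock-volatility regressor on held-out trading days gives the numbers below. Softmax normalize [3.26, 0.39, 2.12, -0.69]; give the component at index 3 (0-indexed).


Exponentials: e^3.26=26.0495, e^0.39=1.477, e^2.12=8.3311, e^-0.69=0.5016
Sum = 36.3592
Softmax = [0.7164, 0.0406, 0.2291, 0.0138]
p[3] = 0.5016/36.3592 = 0.0138

0.0138


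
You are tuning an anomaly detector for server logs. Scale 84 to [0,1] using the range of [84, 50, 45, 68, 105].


min=45, max=105
(84-45)/(105-45) = 39/60 = 0.65

0.65


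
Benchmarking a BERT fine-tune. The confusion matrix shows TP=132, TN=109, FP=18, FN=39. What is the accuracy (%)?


Accuracy = (TP+TN)/(TP+TN+FP+FN)
= (132+109)/(298)
= 241/298 = 80.87%

80.87%


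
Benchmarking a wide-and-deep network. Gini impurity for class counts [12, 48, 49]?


Probabilities: [12/109, 48/109, 49/109] ≈ [0.1101, 0.4404, 0.4495]
Σpᵢ² = (144 + 2304 + 2401)/109² = 4849/11881
Gini = 1 - Σpᵢ² = 1 - 4849/11881 = 0.5919

0.5919


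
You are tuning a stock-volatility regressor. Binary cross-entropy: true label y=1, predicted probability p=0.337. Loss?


BCE = -[y·ln(p) + (1-y)·ln(1-p)]
= -1·ln(0.337) - 0
= -ln(0.337) = 1.0877

1.0877


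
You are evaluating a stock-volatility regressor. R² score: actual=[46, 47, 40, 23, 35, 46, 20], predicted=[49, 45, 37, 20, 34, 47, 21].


ȳ = 36.7143
SS_res = Σ(y-ŷ)² = 34
SS_tot = Σ(y-ȳ)² = 759.43
R² = 1 - SS_res/SS_tot = 1 - 0.0448 = 0.9552

0.9552


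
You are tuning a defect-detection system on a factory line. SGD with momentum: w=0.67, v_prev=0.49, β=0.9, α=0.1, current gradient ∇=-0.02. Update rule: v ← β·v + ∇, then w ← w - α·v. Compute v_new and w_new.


v_new = 0.9·0.49 - 0.02 = 0.441 - 0.02 = 0.421
w_new = 0.67 - 0.1·0.421 = 0.67 - 0.0421 = 0.6279

v_new=0.421, w_new=0.6279


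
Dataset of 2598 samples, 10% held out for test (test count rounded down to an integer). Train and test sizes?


Test = ⌊2598·10/100⌋ = 259
Train = 2598 - 259 = 2339

Train: 2339, Test: 259


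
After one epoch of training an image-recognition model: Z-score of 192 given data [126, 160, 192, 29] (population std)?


μ = 126.75, σ = 61.0712
z = (192 - 126.75)/61.0712 = 1.0684

1.0684


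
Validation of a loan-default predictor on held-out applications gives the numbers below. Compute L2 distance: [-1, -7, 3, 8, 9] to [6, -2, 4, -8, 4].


d = √((-1-6)² + (-7+ 2)² + (3-4)² + (8+ 8)² + (9-4)²)
  = √(49 + 25 + 1 + 256 + 25)
  = √356 = 18.868

18.868


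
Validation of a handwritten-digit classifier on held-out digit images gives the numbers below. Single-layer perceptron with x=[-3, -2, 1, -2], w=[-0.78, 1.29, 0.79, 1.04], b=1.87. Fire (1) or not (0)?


z = (-3)·(-0.78) + (-2)·(1.29) + (1)·(0.79) + (-2)·(1.04) + 1.87
  = 0.34
step(z) = 1 (z≥0)

1


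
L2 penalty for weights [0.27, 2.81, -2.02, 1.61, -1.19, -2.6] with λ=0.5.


‖w‖₂² = (0.27)² + (2.81)² + (-2.02)² + (1.61)² + (-1.19)² + (-2.6)²
     = 0.0729 + 7.8961 + 4.0804 + 2.5921 + 1.4161 + 6.76
     = 22.8176
λ·‖w‖₂² = 0.5·22.8176 = 11.4088

11.4088


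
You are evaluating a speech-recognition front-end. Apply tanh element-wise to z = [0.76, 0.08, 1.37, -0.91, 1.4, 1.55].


tanh(0.76) = 0.6411
tanh(0.08) = 0.0798
tanh(1.37) = 0.8787
tanh(-0.91) = -0.7211
tanh(1.4) = 0.8854
tanh(1.55) = 0.9138
result = [0.6411, 0.0798, 0.8787, -0.7211, 0.8854, 0.9138]

[0.6411, 0.0798, 0.8787, -0.7211, 0.8854, 0.9138]


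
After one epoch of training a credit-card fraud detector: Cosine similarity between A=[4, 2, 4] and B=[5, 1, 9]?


A·B = 4·5 + 2·1 + 4·9 = 58
‖A‖ = √36 = 6, ‖B‖ = √107 = 10.3441
cos = 58/(√36·√107) = 58/√3852 = 0.9345

0.9345


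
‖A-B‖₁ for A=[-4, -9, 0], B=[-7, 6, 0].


d = |-4+ 7| + |-9-6| + |0-0|
  = 3 + 15 + 0
  = 18

18


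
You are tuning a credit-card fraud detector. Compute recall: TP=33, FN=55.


Recall = TP/(TP+FN)
= 33/(33+55)
= 33/88 = 37.5%

37.5%


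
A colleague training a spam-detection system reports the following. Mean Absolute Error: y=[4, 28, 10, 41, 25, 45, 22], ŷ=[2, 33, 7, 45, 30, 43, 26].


Absolute errors: |4-2|=2, |28-33|=5, |10-7|=3, |41-45|=4, |25-30|=5, |45-43|=2, |22-26|=4
Sum = 25
MAE = 25/7 = 25/7

25/7


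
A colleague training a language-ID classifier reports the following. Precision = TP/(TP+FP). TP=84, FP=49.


Precision = TP/(TP+FP)
= 84/(84+49)
= 84/133 = 63.16%

63.16%


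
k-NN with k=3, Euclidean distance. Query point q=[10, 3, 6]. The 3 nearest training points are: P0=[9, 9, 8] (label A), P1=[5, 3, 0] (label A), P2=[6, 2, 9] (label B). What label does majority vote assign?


d(q,P0) = 6.4031  (label A)
d(q,P1) = 7.8102  (label A)
d(q,P2) = 5.099  (label B)
Votes: A=2, B=1
Majority → A

A


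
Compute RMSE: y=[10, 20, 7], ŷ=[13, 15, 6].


MSE = 35/3 = 11.6667
RMSE = √(35/3) = 3.4157

3.4157


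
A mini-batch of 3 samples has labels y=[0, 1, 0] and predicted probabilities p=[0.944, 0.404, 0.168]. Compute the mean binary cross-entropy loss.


L[0] = -ln(1-0.944) = -ln(0.056) = 2.8824
L[1] = -ln(0.404) = 0.9063
L[2] = -ln(1-0.168) = -ln(0.832) = 0.1839
mean = (2.8824 + 0.9063 + 0.1839)/3 = 1.3242

1.3242


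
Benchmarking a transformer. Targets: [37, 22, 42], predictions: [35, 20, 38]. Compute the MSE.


Squared errors: (37-35)²=4, (22-20)²=4, (42-38)²=16
Sum = 24
MSE = 24/3 = 8

8
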